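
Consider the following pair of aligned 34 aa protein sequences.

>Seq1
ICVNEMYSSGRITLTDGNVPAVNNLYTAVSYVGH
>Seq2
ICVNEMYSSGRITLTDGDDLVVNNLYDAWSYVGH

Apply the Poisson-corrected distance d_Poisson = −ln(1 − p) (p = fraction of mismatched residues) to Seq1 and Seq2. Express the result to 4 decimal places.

0.1942

The sequences differ at positions 18 (N/D), 19 (V/D), 20 (P/L), 21 (A/V), 27 (T/D), 29 (V/W).
p = 6/34 = 0.176471.
d = −ln(1 − 0.176471) = −ln(0.823529) = 0.1942.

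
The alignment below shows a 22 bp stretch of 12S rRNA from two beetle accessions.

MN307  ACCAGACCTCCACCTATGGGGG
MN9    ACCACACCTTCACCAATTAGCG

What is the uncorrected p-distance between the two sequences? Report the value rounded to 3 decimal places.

Mismatches occur at site 5 (G→C), site 10 (C→T), site 15 (T→A), site 18 (G→T), site 19 (G→A), site 21 (G→C).
There are 6 differences over 22 sites, so p = 6/22 = 0.273.

0.273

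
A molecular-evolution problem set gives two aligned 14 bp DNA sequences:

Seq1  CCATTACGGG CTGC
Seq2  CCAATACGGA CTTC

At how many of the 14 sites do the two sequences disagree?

3

Mismatches occur at site 4 (T↔A), site 10 (G↔A), site 13 (G↔T).
That gives 3 mismatches out of 14 aligned sites, so the Hamming distance is 3.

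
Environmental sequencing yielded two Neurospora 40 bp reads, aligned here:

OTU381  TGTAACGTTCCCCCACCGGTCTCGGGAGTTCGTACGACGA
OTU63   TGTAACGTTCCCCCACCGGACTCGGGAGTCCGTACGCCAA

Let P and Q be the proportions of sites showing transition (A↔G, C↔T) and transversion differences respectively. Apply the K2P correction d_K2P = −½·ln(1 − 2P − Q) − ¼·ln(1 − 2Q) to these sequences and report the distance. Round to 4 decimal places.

The sequences differ at positions 20 (T/A, transversion), 30 (T/C, transition), 37 (A/C, transversion), 39 (G/A, transition).
Of the 4 differences, 2 transitions and 2 transversions over 40 sites: P = 2/40 = 0.050000, Q = 2/40 = 0.050000.
d = −0.5·ln(0.850000) − 0.25·ln(0.900000) = −0.5·(-0.162519) − 0.25·(-0.105361) = 0.1076.

0.1076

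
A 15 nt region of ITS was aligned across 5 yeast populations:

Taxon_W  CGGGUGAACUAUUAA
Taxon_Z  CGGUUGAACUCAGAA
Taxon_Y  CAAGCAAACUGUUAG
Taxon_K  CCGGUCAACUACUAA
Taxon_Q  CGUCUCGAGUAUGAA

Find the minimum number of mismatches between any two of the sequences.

3

Pairwise Hamming distances:
  Taxon_W vs Taxon_Z: 4
  Taxon_W vs Taxon_Y: 6
  Taxon_W vs Taxon_K: 3
  Taxon_W vs Taxon_Q: 6
  Taxon_Z vs Taxon_Y: 9
  Taxon_Z vs Taxon_K: 6
  Taxon_Z vs Taxon_Q: 7
  Taxon_Y vs Taxon_K: 7
  Taxon_Y vs Taxon_Q: 10
  Taxon_K vs Taxon_Q: 7
The smallest is 3, between Taxon_W and Taxon_K.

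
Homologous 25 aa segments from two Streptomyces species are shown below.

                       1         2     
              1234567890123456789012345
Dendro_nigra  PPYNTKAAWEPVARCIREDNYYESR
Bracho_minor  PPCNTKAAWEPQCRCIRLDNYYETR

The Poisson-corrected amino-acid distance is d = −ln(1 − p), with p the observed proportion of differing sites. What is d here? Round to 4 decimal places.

0.2231

The sequences differ at positions 3 (Y/C), 12 (V/Q), 13 (A/C), 18 (E/L), 24 (S/T).
p = 5/25 = 0.200000.
d = −ln(1 − 0.200000) = −ln(0.800000) = 0.2231.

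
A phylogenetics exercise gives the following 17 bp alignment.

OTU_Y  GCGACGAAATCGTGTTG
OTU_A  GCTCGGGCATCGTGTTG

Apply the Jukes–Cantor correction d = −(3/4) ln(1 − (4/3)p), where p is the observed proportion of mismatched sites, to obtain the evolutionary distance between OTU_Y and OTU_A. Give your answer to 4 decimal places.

0.3734

Differing sites — 3:G/T; 4:A/C; 5:C/G; 7:A/G; 8:A/C.
p = 5/17 = 0.294118.
d = −0.75 · ln(1 − (4/3)·0.294118) = −0.75 · ln(0.607843) = −0.75 · (-0.497839) = 0.3734.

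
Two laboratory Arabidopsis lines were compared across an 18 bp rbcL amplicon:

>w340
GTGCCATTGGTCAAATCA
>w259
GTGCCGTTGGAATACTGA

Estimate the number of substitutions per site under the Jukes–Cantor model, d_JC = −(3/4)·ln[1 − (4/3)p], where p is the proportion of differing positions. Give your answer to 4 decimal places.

Differing sites — 6:A/G; 11:T/A; 12:C/A; 13:A/T; 15:A/C; 17:C/G.
p = 6/18 = 0.333333.
d = −0.75 · ln(1 − (4/3)·0.333333) = −0.75 · ln(0.555556) = −0.75 · (-0.587786) = 0.4408.

0.4408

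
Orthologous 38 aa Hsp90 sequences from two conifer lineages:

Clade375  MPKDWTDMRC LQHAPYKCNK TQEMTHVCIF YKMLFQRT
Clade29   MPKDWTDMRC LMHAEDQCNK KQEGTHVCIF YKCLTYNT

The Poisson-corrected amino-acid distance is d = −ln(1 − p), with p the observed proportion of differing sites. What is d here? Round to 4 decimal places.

Mismatches occur at site 12 (Q↔M), site 15 (P↔E), site 16 (Y↔D), site 17 (K↔Q), site 21 (T↔K), site 24 (M↔G), site 33 (M↔C), site 35 (F↔T), site 36 (Q↔Y), site 37 (R↔N).
p = 10/38 = 0.263158.
d = −ln(1 − 0.263158) = −ln(0.736842) = 0.3054.

0.3054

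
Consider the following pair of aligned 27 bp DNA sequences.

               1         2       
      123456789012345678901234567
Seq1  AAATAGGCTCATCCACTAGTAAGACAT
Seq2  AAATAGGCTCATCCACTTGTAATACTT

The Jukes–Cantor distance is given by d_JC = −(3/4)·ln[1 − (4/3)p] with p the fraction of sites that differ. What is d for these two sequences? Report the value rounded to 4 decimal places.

Mismatches occur at site 18 (A→T), site 23 (G→T), site 26 (A→T).
p = 3/27 = 0.111111.
d = −0.75 · ln(1 − (4/3)·0.111111) = −0.75 · ln(0.851852) = −0.75 · (-0.160342) = 0.1203.

0.1203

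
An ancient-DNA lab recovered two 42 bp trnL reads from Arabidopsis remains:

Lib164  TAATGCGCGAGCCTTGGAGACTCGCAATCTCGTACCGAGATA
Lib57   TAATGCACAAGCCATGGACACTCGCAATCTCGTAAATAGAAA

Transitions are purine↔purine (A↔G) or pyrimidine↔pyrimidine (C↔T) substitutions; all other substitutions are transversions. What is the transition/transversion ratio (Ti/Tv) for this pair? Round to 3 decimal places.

Mismatches occur at site 7 (G→A, transition), site 9 (G→A, transition), site 14 (T→A, transversion), site 19 (G→C, transversion), site 35 (C→A, transversion), site 36 (C→A, transversion), site 37 (G→T, transversion), site 41 (T→A, transversion).
Of the 8 differences, 2 transitions and 6 transversions, so Ti/Tv = 2/6 = 0.333.

0.333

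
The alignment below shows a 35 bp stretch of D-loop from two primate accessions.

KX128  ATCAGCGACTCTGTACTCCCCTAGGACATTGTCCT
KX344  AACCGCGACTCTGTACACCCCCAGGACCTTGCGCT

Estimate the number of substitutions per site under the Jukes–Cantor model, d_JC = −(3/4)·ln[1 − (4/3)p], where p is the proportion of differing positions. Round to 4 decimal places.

0.2326

Mismatches occur at site 2 (T↔A), site 4 (A↔C), site 17 (T↔A), site 22 (T↔C), site 28 (A↔C), site 32 (T↔C), site 33 (C↔G).
p = 7/35 = 0.200000.
d = −0.75 · ln(1 − (4/3)·0.200000) = −0.75 · ln(0.733333) = −0.75 · (-0.310155) = 0.2326.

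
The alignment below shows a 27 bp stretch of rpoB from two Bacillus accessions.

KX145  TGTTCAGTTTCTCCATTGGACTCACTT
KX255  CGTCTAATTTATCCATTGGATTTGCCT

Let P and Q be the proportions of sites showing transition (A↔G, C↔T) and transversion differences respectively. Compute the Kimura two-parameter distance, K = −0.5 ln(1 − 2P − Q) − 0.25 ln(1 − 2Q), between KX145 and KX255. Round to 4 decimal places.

Differing sites — 1:T/C (Ti); 4:T/C (Ti); 5:C/T (Ti); 7:G/A (Ti); 11:C/A (Tv); 21:C/T (Ti); 23:C/T (Ti); 24:A/G (Ti); 26:T/C (Ti).
Of the 9 differences, 8 transitions and 1 transversion over 27 sites: P = 8/27 = 0.296296, Q = 1/27 = 0.037037.
d = −0.5·ln(0.370371) − 0.25·ln(0.925926) = −0.5·(-0.993250) − 0.25·(-0.076961) = 0.5159.

0.5159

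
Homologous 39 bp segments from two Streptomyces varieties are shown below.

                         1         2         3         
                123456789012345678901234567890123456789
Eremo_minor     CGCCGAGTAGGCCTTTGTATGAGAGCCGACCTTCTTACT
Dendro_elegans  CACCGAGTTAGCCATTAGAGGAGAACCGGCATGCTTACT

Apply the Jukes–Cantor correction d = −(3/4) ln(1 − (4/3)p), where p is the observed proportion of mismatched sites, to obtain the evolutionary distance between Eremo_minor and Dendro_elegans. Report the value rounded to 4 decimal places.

0.3538

Differing sites — 2:G/A; 9:A/T; 10:G/A; 14:T/A; 17:G/A; 18:T/G; 20:T/G; 25:G/A; 29:A/G; 31:C/A; 33:T/G.
p = 11/39 = 0.282051.
d = −0.75 · ln(1 − (4/3)·0.282051) = −0.75 · ln(0.623932) = −0.75 · (-0.471714) = 0.3538.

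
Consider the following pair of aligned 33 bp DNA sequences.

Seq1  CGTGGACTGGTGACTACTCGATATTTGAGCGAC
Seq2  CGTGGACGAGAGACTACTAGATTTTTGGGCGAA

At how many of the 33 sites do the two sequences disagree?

The sequences differ at positions 8 (T/G), 9 (G/A), 11 (T/A), 19 (C/A), 23 (A/T), 28 (A/G), 33 (C/A).
That gives 7 mismatches out of 33 aligned sites, so the Hamming distance is 7.

7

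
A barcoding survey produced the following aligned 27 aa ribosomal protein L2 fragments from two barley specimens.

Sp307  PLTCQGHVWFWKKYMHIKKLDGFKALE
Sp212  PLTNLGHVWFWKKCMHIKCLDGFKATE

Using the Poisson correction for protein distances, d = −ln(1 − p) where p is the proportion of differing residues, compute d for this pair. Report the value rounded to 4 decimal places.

0.2048

Differing sites — 4:C/N; 5:Q/L; 14:Y/C; 19:K/C; 26:L/T.
p = 5/27 = 0.185185.
d = −ln(1 − 0.185185) = −ln(0.814815) = 0.2048.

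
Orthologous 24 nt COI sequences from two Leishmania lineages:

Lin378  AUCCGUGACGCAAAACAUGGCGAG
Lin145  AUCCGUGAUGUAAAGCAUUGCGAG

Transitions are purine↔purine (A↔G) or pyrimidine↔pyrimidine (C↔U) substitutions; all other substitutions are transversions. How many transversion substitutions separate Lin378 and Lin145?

The sequences differ at positions 9 (C/U, transition), 11 (C/U, transition), 15 (A/G, transition), 19 (G/U, transversion).
Of the 4 differences, 3 transitions and 1 transversion, so the answer is 1.

1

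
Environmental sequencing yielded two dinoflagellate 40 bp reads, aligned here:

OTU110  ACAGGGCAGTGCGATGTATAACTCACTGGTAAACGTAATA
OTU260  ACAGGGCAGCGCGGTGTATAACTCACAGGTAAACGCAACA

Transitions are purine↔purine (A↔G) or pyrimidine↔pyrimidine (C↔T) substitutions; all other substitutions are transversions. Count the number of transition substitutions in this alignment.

4

Mismatches occur at site 10 (T↔C, transition), site 14 (A↔G, transition), site 27 (T↔A, transversion), site 36 (T↔C, transition), site 39 (T↔C, transition).
Of the 5 differences, 4 transitions and 1 transversion, so the answer is 4.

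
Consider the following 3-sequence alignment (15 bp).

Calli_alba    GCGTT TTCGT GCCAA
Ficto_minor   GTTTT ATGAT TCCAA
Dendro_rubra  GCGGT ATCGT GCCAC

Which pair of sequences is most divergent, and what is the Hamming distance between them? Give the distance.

Pairwise Hamming distances:
  Calli_alba vs Ficto_minor: 6
  Calli_alba vs Dendro_rubra: 3
  Ficto_minor vs Dendro_rubra: 7
The largest is 7, between Ficto_minor and Dendro_rubra.

7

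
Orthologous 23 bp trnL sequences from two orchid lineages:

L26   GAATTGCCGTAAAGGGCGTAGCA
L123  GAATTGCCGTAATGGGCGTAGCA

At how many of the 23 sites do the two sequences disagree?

Differing sites — 13:A/T.
That gives 1 mismatch out of 23 aligned sites, so the Hamming distance is 1.

1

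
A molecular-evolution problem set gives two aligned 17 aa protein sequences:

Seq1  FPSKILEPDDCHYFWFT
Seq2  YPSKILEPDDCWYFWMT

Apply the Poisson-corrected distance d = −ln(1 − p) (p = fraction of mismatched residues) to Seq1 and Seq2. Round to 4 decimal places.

0.1942

Differing sites — 1:F/Y; 12:H/W; 16:F/M.
p = 3/17 = 0.176471.
d = −ln(1 − 0.176471) = −ln(0.823529) = 0.1942.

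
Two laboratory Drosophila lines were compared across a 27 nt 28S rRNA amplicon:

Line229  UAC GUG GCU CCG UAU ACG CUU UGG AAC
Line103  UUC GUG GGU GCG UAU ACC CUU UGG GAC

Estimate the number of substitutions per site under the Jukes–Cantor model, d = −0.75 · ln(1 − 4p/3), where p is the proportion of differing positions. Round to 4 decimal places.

0.2127

The sequences differ at positions 2 (A/U), 8 (C/G), 10 (C/G), 18 (G/C), 25 (A/G).
p = 5/27 = 0.185185.
d = −0.75 · ln(1 − (4/3)·0.185185) = −0.75 · ln(0.753087) = −0.75 · (-0.283575) = 0.2127.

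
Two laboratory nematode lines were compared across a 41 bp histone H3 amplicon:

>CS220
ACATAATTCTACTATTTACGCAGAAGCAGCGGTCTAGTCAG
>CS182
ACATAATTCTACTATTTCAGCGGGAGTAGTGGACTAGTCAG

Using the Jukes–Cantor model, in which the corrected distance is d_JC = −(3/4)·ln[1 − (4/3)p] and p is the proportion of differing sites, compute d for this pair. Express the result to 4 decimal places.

0.1937

Mismatches occur at site 18 (A→C), site 19 (C→A), site 22 (A→G), site 24 (A→G), site 27 (C→T), site 30 (C→T), site 33 (T→A).
p = 7/41 = 0.170732.
d = −0.75 · ln(1 − (4/3)·0.170732) = −0.75 · ln(0.772357) = −0.75 · (-0.258308) = 0.1937.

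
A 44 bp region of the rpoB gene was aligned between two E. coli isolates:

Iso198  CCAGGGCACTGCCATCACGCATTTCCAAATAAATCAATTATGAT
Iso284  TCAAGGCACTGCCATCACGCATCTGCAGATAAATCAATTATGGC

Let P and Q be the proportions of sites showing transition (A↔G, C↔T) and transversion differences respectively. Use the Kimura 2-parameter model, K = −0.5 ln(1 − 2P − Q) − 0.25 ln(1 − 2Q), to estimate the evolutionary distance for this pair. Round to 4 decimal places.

0.1867

Differing sites — 1:C/T (Ti); 4:G/A (Ti); 23:T/C (Ti); 25:C/G (Tv); 28:A/G (Ti); 43:A/G (Ti); 44:T/C (Ti).
Of the 7 differences, 6 transitions and 1 transversion over 44 sites: P = 6/44 = 0.136364, Q = 1/44 = 0.022727.
d = −0.5·ln(0.704545) − 0.25·ln(0.954546) = −0.5·(-0.350203) − 0.25·(-0.046519) = 0.1867.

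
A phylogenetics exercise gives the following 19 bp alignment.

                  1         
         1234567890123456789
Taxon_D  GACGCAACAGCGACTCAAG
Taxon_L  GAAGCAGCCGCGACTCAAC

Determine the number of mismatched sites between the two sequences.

4

Mismatches occur at site 3 (C→A), site 7 (A→G), site 9 (A→C), site 19 (G→C).
That gives 4 mismatches out of 19 aligned sites, so the Hamming distance is 4.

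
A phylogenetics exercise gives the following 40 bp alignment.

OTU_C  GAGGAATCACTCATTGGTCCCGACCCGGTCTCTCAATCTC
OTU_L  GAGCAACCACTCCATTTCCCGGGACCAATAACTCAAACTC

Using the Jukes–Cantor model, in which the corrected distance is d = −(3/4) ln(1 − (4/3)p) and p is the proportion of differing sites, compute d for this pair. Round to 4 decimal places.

Mismatches occur at site 4 (G→C), site 7 (T→C), site 13 (A→C), site 14 (T→A), site 16 (G→T), site 17 (G→T), site 18 (T→C), site 21 (C→G), site 23 (A→G), site 24 (C→A), site 27 (G→A), site 28 (G→A), site 30 (C→A), site 31 (T→A), site 37 (T→A).
p = 15/40 = 0.375000.
d = −0.75 · ln(1 − (4/3)·0.375000) = −0.75 · ln(0.500000) = −0.75 · (-0.693147) = 0.5199.

0.5199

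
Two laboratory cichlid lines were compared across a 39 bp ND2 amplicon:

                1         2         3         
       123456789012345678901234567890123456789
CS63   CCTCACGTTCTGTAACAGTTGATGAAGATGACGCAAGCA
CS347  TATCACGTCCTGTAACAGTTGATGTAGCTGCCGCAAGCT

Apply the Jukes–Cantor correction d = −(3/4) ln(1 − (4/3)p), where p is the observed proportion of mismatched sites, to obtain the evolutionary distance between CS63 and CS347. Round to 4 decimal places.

The sequences differ at positions 1 (C/T), 2 (C/A), 9 (T/C), 25 (A/T), 28 (A/C), 31 (A/C), 39 (A/T).
p = 7/39 = 0.179487.
d = −0.75 · ln(1 − (4/3)·0.179487) = −0.75 · ln(0.760684) = −0.75 · (-0.273537) = 0.2052.

0.2052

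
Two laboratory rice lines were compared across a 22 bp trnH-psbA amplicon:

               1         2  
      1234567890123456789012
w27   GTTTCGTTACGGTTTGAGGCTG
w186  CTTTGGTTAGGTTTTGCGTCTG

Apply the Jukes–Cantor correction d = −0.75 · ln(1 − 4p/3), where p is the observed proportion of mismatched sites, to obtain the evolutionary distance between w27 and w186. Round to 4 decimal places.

Mismatches occur at site 1 (G↔C), site 5 (C↔G), site 10 (C↔G), site 12 (G↔T), site 17 (A↔C), site 19 (G↔T).
p = 6/22 = 0.272727.
d = −0.75 · ln(1 − (4/3)·0.272727) = −0.75 · ln(0.636364) = −0.75 · (-0.451985) = 0.3390.

0.3390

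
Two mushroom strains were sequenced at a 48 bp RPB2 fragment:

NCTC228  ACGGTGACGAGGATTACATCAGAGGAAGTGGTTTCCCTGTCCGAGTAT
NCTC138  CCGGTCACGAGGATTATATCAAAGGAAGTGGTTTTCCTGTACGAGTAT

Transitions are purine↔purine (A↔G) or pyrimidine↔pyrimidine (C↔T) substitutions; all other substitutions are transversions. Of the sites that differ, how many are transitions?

3

The sequences differ at positions 1 (A/C, transversion), 6 (G/C, transversion), 17 (C/T, transition), 22 (G/A, transition), 35 (C/T, transition), 41 (C/A, transversion).
Of the 6 differences, 3 transitions and 3 transversions, so the answer is 3.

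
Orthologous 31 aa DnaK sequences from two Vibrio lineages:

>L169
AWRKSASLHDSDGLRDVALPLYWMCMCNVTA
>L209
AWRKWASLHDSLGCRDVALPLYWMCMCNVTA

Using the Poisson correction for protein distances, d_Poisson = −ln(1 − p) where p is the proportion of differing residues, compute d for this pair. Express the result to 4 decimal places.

0.1018

The sequences differ at positions 5 (S/W), 12 (D/L), 14 (L/C).
p = 3/31 = 0.096774.
d = −ln(1 − 0.096774) = −ln(0.903226) = 0.1018.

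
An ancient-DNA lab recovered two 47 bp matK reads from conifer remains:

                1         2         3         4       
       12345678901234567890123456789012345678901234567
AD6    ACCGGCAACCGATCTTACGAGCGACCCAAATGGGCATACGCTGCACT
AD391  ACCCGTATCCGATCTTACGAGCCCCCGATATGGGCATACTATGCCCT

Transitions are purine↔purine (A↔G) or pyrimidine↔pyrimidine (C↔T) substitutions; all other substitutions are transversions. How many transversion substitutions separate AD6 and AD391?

Mismatches occur at site 4 (G/C, transversion), site 6 (C/T, transition), site 8 (A/T, transversion), site 23 (G/C, transversion), site 24 (A/C, transversion), site 27 (C/G, transversion), site 29 (A/T, transversion), site 40 (G/T, transversion), site 41 (C/A, transversion), site 45 (A/C, transversion).
Of the 10 differences, 1 transition and 9 transversions, so the answer is 9.

9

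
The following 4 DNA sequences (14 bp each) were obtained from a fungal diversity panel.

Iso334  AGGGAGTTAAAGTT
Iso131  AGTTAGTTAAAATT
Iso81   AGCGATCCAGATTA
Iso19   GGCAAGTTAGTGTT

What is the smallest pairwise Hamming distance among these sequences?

3

Pairwise Hamming distances:
  Iso334 vs Iso131: 3
  Iso334 vs Iso81: 7
  Iso334 vs Iso19: 5
  Iso131 vs Iso81: 8
  Iso131 vs Iso19: 6
  Iso81 vs Iso19: 8
The smallest is 3, between Iso334 and Iso131.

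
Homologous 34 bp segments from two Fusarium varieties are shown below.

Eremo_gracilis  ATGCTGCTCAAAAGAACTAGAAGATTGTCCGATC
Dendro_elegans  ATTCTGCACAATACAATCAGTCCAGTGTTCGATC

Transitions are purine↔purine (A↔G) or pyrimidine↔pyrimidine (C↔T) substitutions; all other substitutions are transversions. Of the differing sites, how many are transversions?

Differing sites — 3:G/T (Tv); 8:T/A (Tv); 12:A/T (Tv); 14:G/C (Tv); 17:C/T (Ti); 18:T/C (Ti); 21:A/T (Tv); 22:A/C (Tv); 23:G/C (Tv); 25:T/G (Tv); 29:C/T (Ti).
Of the 11 differences, 3 transitions and 8 transversions, so the answer is 8.

8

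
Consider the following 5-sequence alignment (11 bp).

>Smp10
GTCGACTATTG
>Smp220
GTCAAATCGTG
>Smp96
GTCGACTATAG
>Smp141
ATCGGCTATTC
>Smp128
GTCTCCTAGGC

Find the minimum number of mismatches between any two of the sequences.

1

Pairwise Hamming distances:
  Smp10 vs Smp220: 4
  Smp10 vs Smp96: 1
  Smp10 vs Smp141: 3
  Smp10 vs Smp128: 5
  Smp220 vs Smp96: 5
  Smp220 vs Smp141: 7
  Smp220 vs Smp128: 6
  Smp96 vs Smp141: 4
  Smp96 vs Smp128: 5
  Smp141 vs Smp128: 5
The smallest is 1, between Smp10 and Smp96.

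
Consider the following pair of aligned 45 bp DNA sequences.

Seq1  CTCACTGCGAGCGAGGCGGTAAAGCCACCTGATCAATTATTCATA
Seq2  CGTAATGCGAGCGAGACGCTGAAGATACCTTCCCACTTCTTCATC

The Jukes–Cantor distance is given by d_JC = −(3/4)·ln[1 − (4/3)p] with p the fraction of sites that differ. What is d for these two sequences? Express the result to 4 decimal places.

Differing sites — 2:T/G; 3:C/T; 5:C/A; 16:G/A; 19:G/C; 21:A/G; 25:C/A; 26:C/T; 31:G/T; 32:A/C; 33:T/C; 36:A/C; 39:A/C; 45:A/C.
p = 14/45 = 0.311111.
d = −0.75 · ln(1 − (4/3)·0.311111) = −0.75 · ln(0.585185) = −0.75 · (-0.535827) = 0.4019.

0.4019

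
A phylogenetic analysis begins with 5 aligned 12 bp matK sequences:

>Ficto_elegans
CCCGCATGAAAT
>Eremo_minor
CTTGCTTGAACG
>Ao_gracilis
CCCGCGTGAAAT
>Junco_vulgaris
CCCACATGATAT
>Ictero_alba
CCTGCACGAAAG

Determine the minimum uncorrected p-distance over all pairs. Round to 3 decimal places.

0.083

Pairwise Hamming distances:
  Ficto_elegans vs Eremo_minor: 5
  Ficto_elegans vs Ao_gracilis: 1
  Ficto_elegans vs Junco_vulgaris: 2
  Ficto_elegans vs Ictero_alba: 3
  Eremo_minor vs Ao_gracilis: 5
  Eremo_minor vs Junco_vulgaris: 7
  Eremo_minor vs Ictero_alba: 4
  Ao_gracilis vs Junco_vulgaris: 3
  Ao_gracilis vs Ictero_alba: 4
  Junco_vulgaris vs Ictero_alba: 5
The smallest is 1 mismatch, between Ficto_elegans and Ao_gracilis; p = 1/12 = 0.083.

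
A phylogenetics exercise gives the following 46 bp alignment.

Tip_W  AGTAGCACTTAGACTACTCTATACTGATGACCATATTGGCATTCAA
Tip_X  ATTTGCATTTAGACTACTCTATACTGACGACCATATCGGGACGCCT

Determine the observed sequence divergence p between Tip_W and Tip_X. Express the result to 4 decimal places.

The sequences differ at positions 2 (G/T), 4 (A/T), 8 (C/T), 28 (T/C), 37 (T/C), 40 (C/G), 42 (T/C), 43 (T/G), 45 (A/C), 46 (A/T).
There are 10 differences over 46 sites, so p = 10/46 = 0.2174.

0.2174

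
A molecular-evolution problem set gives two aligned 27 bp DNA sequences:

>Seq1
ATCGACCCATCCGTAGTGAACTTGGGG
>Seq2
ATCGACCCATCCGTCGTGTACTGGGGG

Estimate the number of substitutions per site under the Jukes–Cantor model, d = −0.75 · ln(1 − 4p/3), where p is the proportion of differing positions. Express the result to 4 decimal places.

0.1203

Mismatches occur at site 15 (A/C), site 19 (A/T), site 23 (T/G).
p = 3/27 = 0.111111.
d = −0.75 · ln(1 − (4/3)·0.111111) = −0.75 · ln(0.851852) = −0.75 · (-0.160342) = 0.1203.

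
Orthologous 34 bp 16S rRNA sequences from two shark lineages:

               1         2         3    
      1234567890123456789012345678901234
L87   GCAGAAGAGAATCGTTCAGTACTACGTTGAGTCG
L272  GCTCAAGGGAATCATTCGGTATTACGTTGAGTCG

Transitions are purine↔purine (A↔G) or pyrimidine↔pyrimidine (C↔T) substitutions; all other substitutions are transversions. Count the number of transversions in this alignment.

Differing sites — 3:A/T (Tv); 4:G/C (Tv); 8:A/G (Ti); 14:G/A (Ti); 18:A/G (Ti); 22:C/T (Ti).
Of the 6 differences, 4 transitions and 2 transversions, so the answer is 2.

2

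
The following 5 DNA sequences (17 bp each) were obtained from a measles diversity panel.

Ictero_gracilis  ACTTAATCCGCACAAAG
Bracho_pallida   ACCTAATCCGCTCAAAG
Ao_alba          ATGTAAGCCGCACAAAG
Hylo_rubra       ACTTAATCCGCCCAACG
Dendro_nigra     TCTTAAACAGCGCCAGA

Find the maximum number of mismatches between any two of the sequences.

9

Pairwise Hamming distances:
  Ictero_gracilis vs Bracho_pallida: 2
  Ictero_gracilis vs Ao_alba: 3
  Ictero_gracilis vs Hylo_rubra: 2
  Ictero_gracilis vs Dendro_nigra: 7
  Bracho_pallida vs Ao_alba: 4
  Bracho_pallida vs Hylo_rubra: 3
  Bracho_pallida vs Dendro_nigra: 8
  Ao_alba vs Hylo_rubra: 5
  Ao_alba vs Dendro_nigra: 9
  Hylo_rubra vs Dendro_nigra: 7
The largest is 9, between Ao_alba and Dendro_nigra.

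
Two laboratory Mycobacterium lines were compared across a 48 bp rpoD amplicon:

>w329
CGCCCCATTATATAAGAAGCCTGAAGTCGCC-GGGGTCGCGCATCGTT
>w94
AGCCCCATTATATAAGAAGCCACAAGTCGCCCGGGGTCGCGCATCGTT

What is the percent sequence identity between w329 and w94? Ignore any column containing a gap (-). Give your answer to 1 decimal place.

Excluding the 1 gap column leaves 47 comparable sites.
Differing sites — 1:C/A; 22:T/A; 23:G/C.
44 of the 47 comparable sites match, so the percent identity is 44/47 × 100 = 93.6%.

93.6%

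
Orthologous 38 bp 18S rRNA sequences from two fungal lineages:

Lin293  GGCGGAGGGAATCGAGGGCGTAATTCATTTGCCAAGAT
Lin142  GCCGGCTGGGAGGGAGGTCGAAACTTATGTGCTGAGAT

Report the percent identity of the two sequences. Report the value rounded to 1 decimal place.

The sequences differ at positions 2 (G/C), 6 (A/C), 7 (G/T), 10 (A/G), 12 (T/G), 13 (C/G), 18 (G/T), 21 (T/A), 24 (T/C), 26 (C/T), 29 (T/G), 33 (C/T), 34 (A/G).
25 of the 38 sites match, so the percent identity is 25/38 × 100 = 65.8%.

65.8%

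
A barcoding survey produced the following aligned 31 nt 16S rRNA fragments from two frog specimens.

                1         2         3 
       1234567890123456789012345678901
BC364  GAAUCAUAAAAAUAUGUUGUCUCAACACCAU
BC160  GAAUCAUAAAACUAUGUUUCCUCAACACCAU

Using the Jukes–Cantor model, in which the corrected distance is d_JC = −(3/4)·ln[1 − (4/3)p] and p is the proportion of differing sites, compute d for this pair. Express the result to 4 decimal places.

Mismatches occur at site 12 (A↔C), site 19 (G↔U), site 20 (U↔C).
p = 3/31 = 0.096774.
d = −0.75 · ln(1 − (4/3)·0.096774) = −0.75 · ln(0.870968) = −0.75 · (-0.138150) = 0.1036.

0.1036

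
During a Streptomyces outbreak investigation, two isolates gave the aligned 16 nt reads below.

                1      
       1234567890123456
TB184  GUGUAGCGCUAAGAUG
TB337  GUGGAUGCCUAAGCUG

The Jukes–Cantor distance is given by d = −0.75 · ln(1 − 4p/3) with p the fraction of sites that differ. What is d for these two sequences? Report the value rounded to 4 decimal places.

0.4042

The sequences differ at positions 4 (U/G), 6 (G/U), 7 (C/G), 8 (G/C), 14 (A/C).
p = 5/16 = 0.312500.
d = −0.75 · ln(1 − (4/3)·0.312500) = −0.75 · ln(0.583333) = −0.75 · (-0.538997) = 0.4042.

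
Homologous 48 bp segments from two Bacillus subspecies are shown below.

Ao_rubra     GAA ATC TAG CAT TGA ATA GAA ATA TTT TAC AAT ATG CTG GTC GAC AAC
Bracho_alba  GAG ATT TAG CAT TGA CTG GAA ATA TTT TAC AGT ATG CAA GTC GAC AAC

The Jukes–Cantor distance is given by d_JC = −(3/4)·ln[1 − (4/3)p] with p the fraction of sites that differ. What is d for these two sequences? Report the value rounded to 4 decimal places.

The sequences differ at positions 3 (A/G), 6 (C/T), 16 (A/C), 18 (A/G), 32 (A/G), 38 (T/A), 39 (G/A).
p = 7/48 = 0.145833.
d = −0.75 · ln(1 − (4/3)·0.145833) = −0.75 · ln(0.805556) = −0.75 · (-0.216223) = 0.1622.

0.1622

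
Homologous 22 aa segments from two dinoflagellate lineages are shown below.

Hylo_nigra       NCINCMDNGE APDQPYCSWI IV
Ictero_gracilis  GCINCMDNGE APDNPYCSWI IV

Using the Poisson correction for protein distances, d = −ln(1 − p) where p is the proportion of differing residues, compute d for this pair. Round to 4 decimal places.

The sequences differ at positions 1 (N/G), 14 (Q/N).
p = 2/22 = 0.090909.
d = −ln(1 − 0.090909) = −ln(0.909091) = 0.0953.

0.0953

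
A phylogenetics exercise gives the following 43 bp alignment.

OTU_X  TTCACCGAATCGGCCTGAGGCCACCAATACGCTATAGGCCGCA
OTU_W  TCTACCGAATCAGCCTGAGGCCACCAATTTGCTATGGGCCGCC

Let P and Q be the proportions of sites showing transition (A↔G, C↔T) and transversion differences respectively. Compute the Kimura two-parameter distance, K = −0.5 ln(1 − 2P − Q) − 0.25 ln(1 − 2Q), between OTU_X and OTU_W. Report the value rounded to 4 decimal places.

The sequences differ at positions 2 (T/C, transition), 3 (C/T, transition), 12 (G/A, transition), 29 (A/T, transversion), 30 (C/T, transition), 36 (A/G, transition), 43 (A/C, transversion).
Of the 7 differences, 5 transitions and 2 transversions over 43 sites: P = 5/43 = 0.116279, Q = 2/43 = 0.046512.
d = −0.5·ln(0.720930) − 0.25·ln(0.906976) = −0.5·(-0.327213) − 0.25·(-0.097639) = 0.1880.

0.1880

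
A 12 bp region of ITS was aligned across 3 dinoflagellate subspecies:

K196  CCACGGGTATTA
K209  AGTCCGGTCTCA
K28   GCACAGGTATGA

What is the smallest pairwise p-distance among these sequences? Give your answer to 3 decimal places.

0.250

Pairwise Hamming distances:
  K196 vs K209: 6
  K196 vs K28: 3
  K209 vs K28: 6
The smallest is 3 mismatches, between K196 and K28; p = 3/12 = 0.250.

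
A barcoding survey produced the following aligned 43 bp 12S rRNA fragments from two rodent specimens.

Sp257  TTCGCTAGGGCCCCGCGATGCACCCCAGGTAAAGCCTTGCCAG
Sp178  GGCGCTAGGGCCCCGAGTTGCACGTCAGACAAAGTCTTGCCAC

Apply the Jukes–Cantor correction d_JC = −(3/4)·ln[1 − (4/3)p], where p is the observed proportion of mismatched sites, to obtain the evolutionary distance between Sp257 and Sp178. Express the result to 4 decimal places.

Mismatches occur at site 1 (T↔G), site 2 (T↔G), site 16 (C↔A), site 18 (A↔T), site 24 (C↔G), site 25 (C↔T), site 29 (G↔A), site 30 (T↔C), site 35 (C↔T), site 43 (G↔C).
p = 10/43 = 0.232558.
d = −0.75 · ln(1 − (4/3)·0.232558) = −0.75 · ln(0.689923) = −0.75 · (-0.371175) = 0.2784.

0.2784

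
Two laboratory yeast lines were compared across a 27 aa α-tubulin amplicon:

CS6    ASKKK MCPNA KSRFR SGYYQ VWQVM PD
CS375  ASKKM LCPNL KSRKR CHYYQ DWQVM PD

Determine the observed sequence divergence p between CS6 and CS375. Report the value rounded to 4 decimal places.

The sequences differ at positions 5 (K/M), 6 (M/L), 10 (A/L), 14 (F/K), 16 (S/C), 17 (G/H), 21 (V/D).
There are 7 differences over 27 sites, so p = 7/27 = 0.2593.

0.2593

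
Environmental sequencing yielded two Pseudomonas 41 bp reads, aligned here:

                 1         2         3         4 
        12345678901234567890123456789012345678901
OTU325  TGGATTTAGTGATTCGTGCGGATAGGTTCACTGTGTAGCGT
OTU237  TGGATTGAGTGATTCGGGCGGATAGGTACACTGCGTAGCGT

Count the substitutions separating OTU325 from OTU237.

Differing sites — 7:T/G; 17:T/G; 28:T/A; 34:T/C.
That gives 4 mismatches out of 41 aligned sites, so the Hamming distance is 4.

4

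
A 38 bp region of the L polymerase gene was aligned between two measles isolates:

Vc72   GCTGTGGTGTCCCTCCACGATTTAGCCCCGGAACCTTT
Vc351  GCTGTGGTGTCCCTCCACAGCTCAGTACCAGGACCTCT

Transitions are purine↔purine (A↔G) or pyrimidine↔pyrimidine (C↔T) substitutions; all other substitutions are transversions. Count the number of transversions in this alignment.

1

Differing sites — 19:G/A (Ti); 20:A/G (Ti); 21:T/C (Ti); 23:T/C (Ti); 26:C/T (Ti); 27:C/A (Tv); 30:G/A (Ti); 32:A/G (Ti); 37:T/C (Ti).
Of the 9 differences, 8 transitions and 1 transversion, so the answer is 1.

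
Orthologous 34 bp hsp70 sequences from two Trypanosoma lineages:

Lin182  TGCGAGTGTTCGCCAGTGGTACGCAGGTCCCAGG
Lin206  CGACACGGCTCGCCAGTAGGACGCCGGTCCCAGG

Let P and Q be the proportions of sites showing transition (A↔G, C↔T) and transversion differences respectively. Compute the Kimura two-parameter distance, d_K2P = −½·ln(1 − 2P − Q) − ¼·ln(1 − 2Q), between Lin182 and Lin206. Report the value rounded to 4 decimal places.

Differing sites — 1:T/C (Ti); 3:C/A (Tv); 4:G/C (Tv); 6:G/C (Tv); 7:T/G (Tv); 9:T/C (Ti); 18:G/A (Ti); 20:T/G (Tv); 25:A/C (Tv).
Of the 9 differences, 3 transitions and 6 transversions over 34 sites: P = 3/34 = 0.088235, Q = 6/34 = 0.176471.
d = −0.5·ln(0.647059) − 0.25·ln(0.647058) = −0.5·(-0.435318) − 0.25·(-0.435319) = 0.3265.

0.3265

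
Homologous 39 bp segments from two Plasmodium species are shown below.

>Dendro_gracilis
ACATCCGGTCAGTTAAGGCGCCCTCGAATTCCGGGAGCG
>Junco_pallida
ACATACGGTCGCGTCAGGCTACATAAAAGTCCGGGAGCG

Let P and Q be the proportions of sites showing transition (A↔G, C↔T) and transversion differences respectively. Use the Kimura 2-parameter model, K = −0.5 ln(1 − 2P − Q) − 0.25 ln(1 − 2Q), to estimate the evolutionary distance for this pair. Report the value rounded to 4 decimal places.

Mismatches occur at site 5 (C→A, transversion), site 11 (A→G, transition), site 12 (G→C, transversion), site 13 (T→G, transversion), site 15 (A→C, transversion), site 20 (G→T, transversion), site 21 (C→A, transversion), site 23 (C→A, transversion), site 25 (C→A, transversion), site 26 (G→A, transition), site 29 (T→G, transversion).
Of the 11 differences, 2 transitions and 9 transversions over 39 sites: P = 2/39 = 0.051282, Q = 9/39 = 0.230769.
d = −0.5·ln(0.666667) − 0.25·ln(0.538462) = −0.5·(-0.405465) − 0.25·(-0.619038) = 0.3575.

0.3575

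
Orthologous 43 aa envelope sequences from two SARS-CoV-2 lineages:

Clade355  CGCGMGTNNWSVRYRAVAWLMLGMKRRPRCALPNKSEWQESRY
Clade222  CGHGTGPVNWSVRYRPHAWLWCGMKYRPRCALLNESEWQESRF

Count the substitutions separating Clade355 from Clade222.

12

Differing sites — 3:C/H; 5:M/T; 7:T/P; 8:N/V; 16:A/P; 17:V/H; 21:M/W; 22:L/C; 26:R/Y; 33:P/L; 35:K/E; 43:Y/F.
That gives 12 mismatches out of 43 aligned sites, so the Hamming distance is 12.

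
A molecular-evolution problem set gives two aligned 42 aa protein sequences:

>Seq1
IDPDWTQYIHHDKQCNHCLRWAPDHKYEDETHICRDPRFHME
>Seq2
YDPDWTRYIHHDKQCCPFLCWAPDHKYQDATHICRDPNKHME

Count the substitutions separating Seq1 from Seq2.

10

Mismatches occur at site 1 (I→Y), site 7 (Q→R), site 16 (N→C), site 17 (H→P), site 18 (C→F), site 20 (R→C), site 28 (E→Q), site 30 (E→A), site 38 (R→N), site 39 (F→K).
That gives 10 mismatches out of 42 aligned sites, so the Hamming distance is 10.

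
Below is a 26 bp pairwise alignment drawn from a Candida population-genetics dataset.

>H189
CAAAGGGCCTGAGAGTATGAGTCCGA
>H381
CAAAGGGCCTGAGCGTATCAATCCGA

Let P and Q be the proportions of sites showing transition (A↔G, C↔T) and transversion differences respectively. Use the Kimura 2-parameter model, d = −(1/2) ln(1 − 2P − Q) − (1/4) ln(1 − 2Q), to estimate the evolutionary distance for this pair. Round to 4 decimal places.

Mismatches occur at site 14 (A/C, transversion), site 19 (G/C, transversion), site 21 (G/A, transition).
Of the 3 differences, 1 transition and 2 transversions over 26 sites: P = 1/26 = 0.038462, Q = 2/26 = 0.076923.
d = −0.5·ln(0.846153) − 0.25·ln(0.846154) = −0.5·(-0.167055) − 0.25·(-0.167054) = 0.1253.

0.1253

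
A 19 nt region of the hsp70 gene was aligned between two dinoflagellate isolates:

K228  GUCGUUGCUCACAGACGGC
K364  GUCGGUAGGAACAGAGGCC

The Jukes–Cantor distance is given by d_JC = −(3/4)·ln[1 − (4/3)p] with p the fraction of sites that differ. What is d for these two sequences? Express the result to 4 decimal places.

The sequences differ at positions 5 (U/G), 7 (G/A), 8 (C/G), 9 (U/G), 10 (C/A), 16 (C/G), 18 (G/C).
p = 7/19 = 0.368421.
d = −0.75 · ln(1 − (4/3)·0.368421) = −0.75 · ln(0.508772) = −0.75 · (-0.675755) = 0.5068.

0.5068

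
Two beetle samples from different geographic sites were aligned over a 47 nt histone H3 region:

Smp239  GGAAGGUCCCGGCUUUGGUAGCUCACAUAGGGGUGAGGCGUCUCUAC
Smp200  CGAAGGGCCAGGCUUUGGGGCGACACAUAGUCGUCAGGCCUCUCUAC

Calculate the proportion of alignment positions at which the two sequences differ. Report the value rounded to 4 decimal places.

0.2553

Mismatches occur at site 1 (G→C), site 7 (U→G), site 10 (C→A), site 19 (U→G), site 20 (A→G), site 21 (G→C), site 22 (C→G), site 23 (U→A), site 31 (G→U), site 32 (G→C), site 35 (G→C), site 40 (G→C).
There are 12 differences over 47 sites, so p = 12/47 = 0.2553.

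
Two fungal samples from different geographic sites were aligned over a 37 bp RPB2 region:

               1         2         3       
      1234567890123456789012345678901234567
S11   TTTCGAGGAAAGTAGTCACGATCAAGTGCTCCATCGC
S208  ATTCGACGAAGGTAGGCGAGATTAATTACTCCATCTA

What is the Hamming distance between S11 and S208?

The sequences differ at positions 1 (T/A), 7 (G/C), 11 (A/G), 16 (T/G), 18 (A/G), 19 (C/A), 23 (C/T), 26 (G/T), 28 (G/A), 36 (G/T), 37 (C/A).
That gives 11 mismatches out of 37 aligned sites, so the Hamming distance is 11.

11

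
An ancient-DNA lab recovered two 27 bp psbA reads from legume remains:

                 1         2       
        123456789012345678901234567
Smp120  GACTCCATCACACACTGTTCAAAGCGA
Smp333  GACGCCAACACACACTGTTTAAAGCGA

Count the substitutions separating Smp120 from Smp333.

The sequences differ at positions 4 (T/G), 8 (T/A), 20 (C/T).
That gives 3 mismatches out of 27 aligned sites, so the Hamming distance is 3.

3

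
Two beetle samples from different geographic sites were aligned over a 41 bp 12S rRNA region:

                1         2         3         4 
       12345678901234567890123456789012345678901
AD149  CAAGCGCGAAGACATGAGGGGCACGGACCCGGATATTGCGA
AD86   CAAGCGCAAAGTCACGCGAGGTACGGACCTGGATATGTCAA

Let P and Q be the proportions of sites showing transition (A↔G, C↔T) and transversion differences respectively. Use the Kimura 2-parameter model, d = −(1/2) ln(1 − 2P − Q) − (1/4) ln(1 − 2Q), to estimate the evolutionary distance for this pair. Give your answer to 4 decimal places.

Mismatches occur at site 8 (G/A, transition), site 12 (A/T, transversion), site 15 (T/C, transition), site 17 (A/C, transversion), site 19 (G/A, transition), site 22 (C/T, transition), site 30 (C/T, transition), site 37 (T/G, transversion), site 38 (G/T, transversion), site 40 (G/A, transition).
Of the 10 differences, 6 transitions and 4 transversions over 41 sites: P = 6/41 = 0.146341, Q = 4/41 = 0.097561.
d = −0.5·ln(0.609757) − 0.25·ln(0.804878) = −0.5·(-0.494695) − 0.25·(-0.217065) = 0.3016.

0.3016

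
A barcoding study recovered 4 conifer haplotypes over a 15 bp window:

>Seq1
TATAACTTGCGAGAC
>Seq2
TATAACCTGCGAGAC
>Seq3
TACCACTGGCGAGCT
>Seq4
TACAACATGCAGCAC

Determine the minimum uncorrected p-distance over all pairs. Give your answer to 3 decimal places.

Pairwise Hamming distances:
  Seq1 vs Seq2: 1
  Seq1 vs Seq3: 5
  Seq1 vs Seq4: 5
  Seq2 vs Seq3: 6
  Seq2 vs Seq4: 5
  Seq3 vs Seq4: 8
The smallest is 1 mismatch, between Seq1 and Seq2; p = 1/15 = 0.067.

0.067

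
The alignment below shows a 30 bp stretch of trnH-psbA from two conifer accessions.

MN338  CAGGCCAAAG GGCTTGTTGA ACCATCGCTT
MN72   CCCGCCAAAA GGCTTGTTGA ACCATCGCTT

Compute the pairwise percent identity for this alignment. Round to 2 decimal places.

90.00%

The sequences differ at positions 2 (A/C), 3 (G/C), 10 (G/A).
27 of the 30 sites match, so the percent identity is 27/30 × 100 = 90.00%.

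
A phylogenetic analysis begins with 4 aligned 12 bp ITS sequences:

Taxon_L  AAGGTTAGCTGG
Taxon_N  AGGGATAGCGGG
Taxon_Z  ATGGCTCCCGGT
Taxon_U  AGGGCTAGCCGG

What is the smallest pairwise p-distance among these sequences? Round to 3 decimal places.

Pairwise Hamming distances:
  Taxon_L vs Taxon_N: 3
  Taxon_L vs Taxon_Z: 6
  Taxon_L vs Taxon_U: 3
  Taxon_N vs Taxon_Z: 5
  Taxon_N vs Taxon_U: 2
  Taxon_Z vs Taxon_U: 5
The smallest is 2 mismatches, between Taxon_N and Taxon_U; p = 2/12 = 0.167.

0.167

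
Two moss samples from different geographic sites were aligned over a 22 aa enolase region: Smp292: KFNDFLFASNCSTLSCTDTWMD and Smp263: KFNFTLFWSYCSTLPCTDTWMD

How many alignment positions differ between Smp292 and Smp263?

5

The sequences differ at positions 4 (D/F), 5 (F/T), 8 (A/W), 10 (N/Y), 15 (S/P).
That gives 5 mismatches out of 22 aligned sites, so the Hamming distance is 5.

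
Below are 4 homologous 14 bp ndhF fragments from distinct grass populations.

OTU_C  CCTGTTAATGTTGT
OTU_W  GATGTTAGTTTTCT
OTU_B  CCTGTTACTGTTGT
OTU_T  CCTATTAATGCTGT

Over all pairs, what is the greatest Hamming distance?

Pairwise Hamming distances:
  OTU_C vs OTU_W: 5
  OTU_C vs OTU_B: 1
  OTU_C vs OTU_T: 2
  OTU_W vs OTU_B: 5
  OTU_W vs OTU_T: 7
  OTU_B vs OTU_T: 3
The largest is 7, between OTU_W and OTU_T.

7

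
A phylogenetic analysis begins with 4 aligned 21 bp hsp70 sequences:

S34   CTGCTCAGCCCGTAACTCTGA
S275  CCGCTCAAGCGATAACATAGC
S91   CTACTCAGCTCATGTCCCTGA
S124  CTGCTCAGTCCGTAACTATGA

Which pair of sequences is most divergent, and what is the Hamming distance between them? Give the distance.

12

Pairwise Hamming distances:
  S34 vs S275: 9
  S34 vs S91: 6
  S34 vs S124: 2
  S275 vs S91: 12
  S275 vs S124: 9
  S91 vs S124: 8
The largest is 12, between S275 and S91.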